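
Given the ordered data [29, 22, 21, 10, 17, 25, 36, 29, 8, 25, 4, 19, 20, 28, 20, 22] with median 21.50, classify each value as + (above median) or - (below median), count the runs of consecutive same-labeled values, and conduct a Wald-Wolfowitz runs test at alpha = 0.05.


Step 1: Compute median = 21.50; label A = above, B = below.
Labels in order: AABBBAAABABBBABA  (n_A = 8, n_B = 8)
Step 2: Count runs R = 9.
Step 3: Under H0 (random ordering), E[R] = 2*n_A*n_B/(n_A+n_B) + 1 = 2*8*8/16 + 1 = 9.0000.
        Var[R] = 2*n_A*n_B*(2*n_A*n_B - n_A - n_B) / ((n_A+n_B)^2 * (n_A+n_B-1)) = 14336/3840 = 3.7333.
        SD[R] = 1.9322.
Step 4: R = E[R], so z = 0 with no continuity correction.
Step 5: Two-sided p-value via normal approximation = 2*(1 - Phi(|z|)) = 1.000000.
Step 6: alpha = 0.05. fail to reject H0.

R = 9, z = 0.0000, p = 1.000000, fail to reject H0.


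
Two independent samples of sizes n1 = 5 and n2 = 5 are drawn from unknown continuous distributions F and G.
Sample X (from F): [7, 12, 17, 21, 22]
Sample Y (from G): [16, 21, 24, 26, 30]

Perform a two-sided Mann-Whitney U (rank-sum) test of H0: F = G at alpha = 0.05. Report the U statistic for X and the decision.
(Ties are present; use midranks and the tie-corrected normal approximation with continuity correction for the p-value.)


Step 1: Combine and sort all 10 observations; assign midranks.
sorted (value, group): (7,X), (12,X), (16,Y), (17,X), (21,X), (21,Y), (22,X), (24,Y), (26,Y), (30,Y)
ranks: 7->1, 12->2, 16->3, 17->4, 21->5.5, 21->5.5, 22->7, 24->8, 26->9, 30->10
Step 2: Rank sum for X: R1 = 1 + 2 + 4 + 5.5 + 7 = 19.5.
Step 3: U_X = R1 - n1(n1+1)/2 = 19.5 - 5*6/2 = 19.5 - 15 = 4.5.
       U_Y = n1*n2 - U_X = 25 - 4.5 = 20.5.
Step 4: Ties are present, so use the tie-corrected normal approximation (with continuity correction) for the p-value.
Step 5: p-value = 0.116074; compare to alpha = 0.05. fail to reject H0.

U_X = 4.5, p = 0.116074, fail to reject H0 at alpha = 0.05.


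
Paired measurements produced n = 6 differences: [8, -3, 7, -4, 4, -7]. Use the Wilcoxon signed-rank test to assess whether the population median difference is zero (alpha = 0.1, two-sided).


Step 1: Drop any zero differences (none here) and take |d_i|.
|d| = [8, 3, 7, 4, 4, 7]
Step 2: Midrank |d_i| (ties get averaged ranks).
ranks: |8|->6, |3|->1, |7|->4.5, |4|->2.5, |4|->2.5, |7|->4.5
Step 3: Attach original signs; sum ranks with positive sign and with negative sign.
W+ = 6 + 4.5 + 2.5 = 13
W- = 1 + 2.5 + 4.5 = 8
(Check: W+ + W- = 21 should equal n(n+1)/2 = 21.)
Step 4: Test statistic W = min(W+, W-) = 8.
Step 5: Ties in |d|, so use the tie-corrected normal approximation.
        E[W] = n(n+1)/4 = 6*7/4 = 10.5.
        Tie groups: |d|=4 (t=2), |d|=7 (t=2); sum(t^3 - t) = 12.
        Var[W] = n(n+1)(2n+1)/24 - sum(t^3-t)/48 = 546/24 - 12/48 = 22.5.
        z = (W - E[W]) / sqrt(Var[W]) = (8 - 10.5) / 4.7434 = -0.5270.
        Two-sided p = 2*Phi(z) = 0.598161.
Step 6: alpha = 0.1. fail to reject H0.

W+ = 13, W- = 8, W = min = 8, p = 0.598161, fail to reject H0.


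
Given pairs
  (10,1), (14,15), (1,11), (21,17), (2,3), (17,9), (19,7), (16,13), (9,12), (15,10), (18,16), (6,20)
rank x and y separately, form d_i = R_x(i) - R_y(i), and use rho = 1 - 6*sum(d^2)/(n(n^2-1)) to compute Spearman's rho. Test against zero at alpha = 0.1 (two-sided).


Step 1: Rank x and y separately (midranks; no ties here).
rank(x): 10->5, 14->6, 1->1, 21->12, 2->2, 17->9, 19->11, 16->8, 9->4, 15->7, 18->10, 6->3
rank(y): 1->1, 15->9, 11->6, 17->11, 3->2, 9->4, 7->3, 13->8, 12->7, 10->5, 16->10, 20->12
Step 2: d_i = R_x(i) - R_y(i); compute d_i^2.
  (5-1)^2=16, (6-9)^2=9, (1-6)^2=25, (12-11)^2=1, (2-2)^2=0, (9-4)^2=25, (11-3)^2=64, (8-8)^2=0, (4-7)^2=9, (7-5)^2=4, (10-10)^2=0, (3-12)^2=81
sum(d^2) = 234.
Step 3: rho = 1 - 6*234 / (12*(12^2 - 1)) = 1 - 1404/1716 = 0.181818.
Step 4: Under H0, t = rho * sqrt((n-2)/(1-rho^2)) = 0.5847 ~ t(10).
Step 5: Two-sided p-value from the t-distribution with 10 df = 0.571701.
Step 6: alpha = 0.1. fail to reject H0.

rho = 0.1818, p = 0.571701, fail to reject H0 at alpha = 0.1.


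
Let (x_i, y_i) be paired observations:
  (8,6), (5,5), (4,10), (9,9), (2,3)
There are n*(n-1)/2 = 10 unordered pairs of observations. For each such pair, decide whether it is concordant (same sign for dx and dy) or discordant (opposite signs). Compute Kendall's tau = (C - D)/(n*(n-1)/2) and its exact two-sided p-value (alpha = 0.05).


Step 1: Enumerate the 10 unordered pairs (i,j) with i<j and classify each by sign(x_j-x_i) * sign(y_j-y_i).
  (1,2):dx=-3,dy=-1->C; (1,3):dx=-4,dy=+4->D; (1,4):dx=+1,dy=+3->C; (1,5):dx=-6,dy=-3->C
  (2,3):dx=-1,dy=+5->D; (2,4):dx=+4,dy=+4->C; (2,5):dx=-3,dy=-2->C; (3,4):dx=+5,dy=-1->D
  (3,5):dx=-2,dy=-7->C; (4,5):dx=-7,dy=-6->C
Step 2: C = 7, D = 3, total pairs = 10.
Step 3: tau = (C - D)/(n(n-1)/2) = (7 - 3)/10 = 0.400000.
Step 4: Exact two-sided p-value (enumerate n! = 120 permutations of y under H0): p = 0.483333.
Step 5: alpha = 0.05. fail to reject H0.

tau_b = 0.4000 (C=7, D=3), p = 0.483333, fail to reject H0.


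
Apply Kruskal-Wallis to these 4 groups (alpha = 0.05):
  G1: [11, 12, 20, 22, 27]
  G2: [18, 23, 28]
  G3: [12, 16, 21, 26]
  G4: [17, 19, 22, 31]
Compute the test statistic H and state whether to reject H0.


Step 1: Combine all N = 16 observations and assign midranks.
sorted (value, group, rank): (11,G1,1), (12,G1,2.5), (12,G3,2.5), (16,G3,4), (17,G4,5), (18,G2,6), (19,G4,7), (20,G1,8), (21,G3,9), (22,G1,10.5), (22,G4,10.5), (23,G2,12), (26,G3,13), (27,G1,14), (28,G2,15), (31,G4,16)
Step 2: Sum ranks within each group.
R_1 = 36 (n_1 = 5)
R_2 = 33 (n_2 = 3)
R_3 = 28.5 (n_3 = 4)
R_4 = 38.5 (n_4 = 4)
Step 3: H = 12/(N(N+1)) * sum(R_i^2/n_i) - 3(N+1)
     = 12/(16*17) * (36^2/5 + 33^2/3 + 28.5^2/4 + 38.5^2/4) - 3*17
     = 0.044118 * 1195.83 - 51
     = 1.756985.
Step 4: Ties present; correction factor C = 1 - 12/(16^3 - 16) = 0.997059. Corrected H = 1.756985 / 0.997059 = 1.762168.
Step 5: Under H0, H ~ chi^2(3); p-value = 0.623202.
Step 6: alpha = 0.05. fail to reject H0.

H = 1.7622, df = 3, p = 0.623202, fail to reject H0.


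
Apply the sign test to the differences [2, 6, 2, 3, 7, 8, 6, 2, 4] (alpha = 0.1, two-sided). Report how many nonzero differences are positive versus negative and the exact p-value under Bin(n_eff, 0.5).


Step 1: Discard zero differences. Original n = 9; n_eff = number of nonzero differences = 9.
Nonzero differences (with sign): +2, +6, +2, +3, +7, +8, +6, +2, +4
Step 2: Count signs: positive = 9, negative = 0.
Step 3: Under H0: P(positive) = 0.5, so the number of positives S ~ Bin(9, 0.5).
Step 4: Two-sided exact p-value = sum of Bin(9,0.5) probabilities at or below the observed probability = 0.003906.
Step 5: alpha = 0.1. reject H0.

n_eff = 9, pos = 9, neg = 0, p = 0.003906, reject H0.


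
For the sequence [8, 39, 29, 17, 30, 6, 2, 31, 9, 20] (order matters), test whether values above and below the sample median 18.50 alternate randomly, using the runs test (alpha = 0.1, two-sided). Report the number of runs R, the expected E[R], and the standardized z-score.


Step 1: Compute median = 18.50; label A = above, B = below.
Labels in order: BAABABBABA  (n_A = 5, n_B = 5)
Step 2: Count runs R = 8.
Step 3: Under H0 (random ordering), E[R] = 2*n_A*n_B/(n_A+n_B) + 1 = 2*5*5/10 + 1 = 6.0000.
        Var[R] = 2*n_A*n_B*(2*n_A*n_B - n_A - n_B) / ((n_A+n_B)^2 * (n_A+n_B-1)) = 2000/900 = 2.2222.
        SD[R] = 1.4907.
Step 4: Continuity-corrected z = (R - 0.5 - E[R]) / SD[R] = (8 - 0.5 - 6.0000) / 1.4907 = 1.0062.
Step 5: Two-sided p-value via normal approximation = 2*(1 - Phi(|z|)) = 0.314305.
Step 6: alpha = 0.1. fail to reject H0.

R = 8, z = 1.0062, p = 0.314305, fail to reject H0.


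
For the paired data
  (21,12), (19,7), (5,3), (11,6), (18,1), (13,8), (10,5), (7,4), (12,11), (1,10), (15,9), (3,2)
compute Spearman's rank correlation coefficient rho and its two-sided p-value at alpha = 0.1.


Step 1: Rank x and y separately (midranks; no ties here).
rank(x): 21->12, 19->11, 5->3, 11->6, 18->10, 13->8, 10->5, 7->4, 12->7, 1->1, 15->9, 3->2
rank(y): 12->12, 7->7, 3->3, 6->6, 1->1, 8->8, 5->5, 4->4, 11->11, 10->10, 9->9, 2->2
Step 2: d_i = R_x(i) - R_y(i); compute d_i^2.
  (12-12)^2=0, (11-7)^2=16, (3-3)^2=0, (6-6)^2=0, (10-1)^2=81, (8-8)^2=0, (5-5)^2=0, (4-4)^2=0, (7-11)^2=16, (1-10)^2=81, (9-9)^2=0, (2-2)^2=0
sum(d^2) = 194.
Step 3: rho = 1 - 6*194 / (12*(12^2 - 1)) = 1 - 1164/1716 = 0.321678.
Step 4: Under H0, t = rho * sqrt((n-2)/(1-rho^2)) = 1.0743 ~ t(10).
Step 5: Two-sided p-value from the t-distribution with 10 df = 0.307910.
Step 6: alpha = 0.1. fail to reject H0.

rho = 0.3217, p = 0.307910, fail to reject H0 at alpha = 0.1.


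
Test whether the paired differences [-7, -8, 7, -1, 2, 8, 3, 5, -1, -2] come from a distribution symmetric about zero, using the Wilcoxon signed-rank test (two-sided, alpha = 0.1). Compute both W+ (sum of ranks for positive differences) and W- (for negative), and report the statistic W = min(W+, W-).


Step 1: Drop any zero differences (none here) and take |d_i|.
|d| = [7, 8, 7, 1, 2, 8, 3, 5, 1, 2]
Step 2: Midrank |d_i| (ties get averaged ranks).
ranks: |7|->7.5, |8|->9.5, |7|->7.5, |1|->1.5, |2|->3.5, |8|->9.5, |3|->5, |5|->6, |1|->1.5, |2|->3.5
Step 3: Attach original signs; sum ranks with positive sign and with negative sign.
W+ = 7.5 + 3.5 + 9.5 + 5 + 6 = 31.5
W- = 7.5 + 9.5 + 1.5 + 1.5 + 3.5 = 23.5
(Check: W+ + W- = 55 should equal n(n+1)/2 = 55.)
Step 4: Test statistic W = min(W+, W-) = 23.5.
Step 5: Ties in |d|, so use the tie-corrected normal approximation.
        E[W] = n(n+1)/4 = 10*11/4 = 27.5.
        Tie groups: |d|=1 (t=2), |d|=2 (t=2), |d|=7 (t=2), |d|=8 (t=2); sum(t^3 - t) = 24.
        Var[W] = n(n+1)(2n+1)/24 - sum(t^3-t)/48 = 2310/24 - 24/48 = 95.75.
        z = (W - E[W]) / sqrt(Var[W]) = (23.5 - 27.5) / 9.7852 = -0.4088.
        Two-sided p = 2*Phi(z) = 0.682700.
Step 6: alpha = 0.1. fail to reject H0.

W+ = 31.5, W- = 23.5, W = min = 23.5, p = 0.682700, fail to reject H0.


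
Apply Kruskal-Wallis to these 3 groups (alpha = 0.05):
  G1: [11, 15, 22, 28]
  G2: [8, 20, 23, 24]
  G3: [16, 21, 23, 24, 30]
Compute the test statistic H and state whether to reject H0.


Step 1: Combine all N = 13 observations and assign midranks.
sorted (value, group, rank): (8,G2,1), (11,G1,2), (15,G1,3), (16,G3,4), (20,G2,5), (21,G3,6), (22,G1,7), (23,G2,8.5), (23,G3,8.5), (24,G2,10.5), (24,G3,10.5), (28,G1,12), (30,G3,13)
Step 2: Sum ranks within each group.
R_1 = 24 (n_1 = 4)
R_2 = 25 (n_2 = 4)
R_3 = 42 (n_3 = 5)
Step 3: H = 12/(N(N+1)) * sum(R_i^2/n_i) - 3(N+1)
     = 12/(13*14) * (24^2/4 + 25^2/4 + 42^2/5) - 3*14
     = 0.065934 * 653.05 - 42
     = 1.058242.
Step 4: Ties present; correction factor C = 1 - 12/(13^3 - 13) = 0.994505. Corrected H = 1.058242 / 0.994505 = 1.064088.
Step 5: Under H0, H ~ chi^2(2); p-value = 0.587403.
Step 6: alpha = 0.05. fail to reject H0.

H = 1.0641, df = 2, p = 0.587403, fail to reject H0.


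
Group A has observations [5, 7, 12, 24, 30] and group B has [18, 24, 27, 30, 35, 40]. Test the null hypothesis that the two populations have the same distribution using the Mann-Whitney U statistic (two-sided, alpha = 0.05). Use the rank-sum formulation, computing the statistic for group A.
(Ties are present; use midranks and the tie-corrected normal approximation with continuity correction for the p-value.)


Step 1: Combine and sort all 11 observations; assign midranks.
sorted (value, group): (5,X), (7,X), (12,X), (18,Y), (24,X), (24,Y), (27,Y), (30,X), (30,Y), (35,Y), (40,Y)
ranks: 5->1, 7->2, 12->3, 18->4, 24->5.5, 24->5.5, 27->7, 30->8.5, 30->8.5, 35->10, 40->11
Step 2: Rank sum for X: R1 = 1 + 2 + 3 + 5.5 + 8.5 = 20.
Step 3: U_X = R1 - n1(n1+1)/2 = 20 - 5*6/2 = 20 - 15 = 5.
       U_Y = n1*n2 - U_X = 30 - 5 = 25.
Step 4: Ties are present, so use the tie-corrected normal approximation (with continuity correction) for the p-value.
Step 5: p-value = 0.081440; compare to alpha = 0.05. fail to reject H0.

U_X = 5, p = 0.081440, fail to reject H0 at alpha = 0.05.


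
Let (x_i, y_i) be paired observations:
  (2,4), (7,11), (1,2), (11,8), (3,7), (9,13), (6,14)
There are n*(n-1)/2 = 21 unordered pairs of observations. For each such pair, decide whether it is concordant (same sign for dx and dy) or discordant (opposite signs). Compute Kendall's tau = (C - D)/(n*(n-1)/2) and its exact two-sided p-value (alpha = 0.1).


Step 1: Enumerate the 21 unordered pairs (i,j) with i<j and classify each by sign(x_j-x_i) * sign(y_j-y_i).
  (1,2):dx=+5,dy=+7->C; (1,3):dx=-1,dy=-2->C; (1,4):dx=+9,dy=+4->C; (1,5):dx=+1,dy=+3->C
  (1,6):dx=+7,dy=+9->C; (1,7):dx=+4,dy=+10->C; (2,3):dx=-6,dy=-9->C; (2,4):dx=+4,dy=-3->D
  (2,5):dx=-4,dy=-4->C; (2,6):dx=+2,dy=+2->C; (2,7):dx=-1,dy=+3->D; (3,4):dx=+10,dy=+6->C
  (3,5):dx=+2,dy=+5->C; (3,6):dx=+8,dy=+11->C; (3,7):dx=+5,dy=+12->C; (4,5):dx=-8,dy=-1->C
  (4,6):dx=-2,dy=+5->D; (4,7):dx=-5,dy=+6->D; (5,6):dx=+6,dy=+6->C; (5,7):dx=+3,dy=+7->C
  (6,7):dx=-3,dy=+1->D
Step 2: C = 16, D = 5, total pairs = 21.
Step 3: tau = (C - D)/(n(n-1)/2) = (16 - 5)/21 = 0.523810.
Step 4: Exact two-sided p-value (enumerate n! = 5040 permutations of y under H0): p = 0.136111.
Step 5: alpha = 0.1. fail to reject H0.

tau_b = 0.5238 (C=16, D=5), p = 0.136111, fail to reject H0.


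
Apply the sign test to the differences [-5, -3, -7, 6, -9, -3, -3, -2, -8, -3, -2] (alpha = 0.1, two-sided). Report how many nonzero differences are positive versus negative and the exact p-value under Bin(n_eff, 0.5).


Step 1: Discard zero differences. Original n = 11; n_eff = number of nonzero differences = 11.
Nonzero differences (with sign): -5, -3, -7, +6, -9, -3, -3, -2, -8, -3, -2
Step 2: Count signs: positive = 1, negative = 10.
Step 3: Under H0: P(positive) = 0.5, so the number of positives S ~ Bin(11, 0.5).
Step 4: Two-sided exact p-value = sum of Bin(11,0.5) probabilities at or below the observed probability = 0.011719.
Step 5: alpha = 0.1. reject H0.

n_eff = 11, pos = 1, neg = 10, p = 0.011719, reject H0.


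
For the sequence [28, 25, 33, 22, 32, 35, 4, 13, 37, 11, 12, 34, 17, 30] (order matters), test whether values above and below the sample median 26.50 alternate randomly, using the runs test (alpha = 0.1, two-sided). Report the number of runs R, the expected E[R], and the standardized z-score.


Step 1: Compute median = 26.50; label A = above, B = below.
Labels in order: ABABAABBABBABA  (n_A = 7, n_B = 7)
Step 2: Count runs R = 11.
Step 3: Under H0 (random ordering), E[R] = 2*n_A*n_B/(n_A+n_B) + 1 = 2*7*7/14 + 1 = 8.0000.
        Var[R] = 2*n_A*n_B*(2*n_A*n_B - n_A - n_B) / ((n_A+n_B)^2 * (n_A+n_B-1)) = 8232/2548 = 3.2308.
        SD[R] = 1.7974.
Step 4: Continuity-corrected z = (R - 0.5 - E[R]) / SD[R] = (11 - 0.5 - 8.0000) / 1.7974 = 1.3909.
Step 5: Two-sided p-value via normal approximation = 2*(1 - Phi(|z|)) = 0.164264.
Step 6: alpha = 0.1. fail to reject H0.

R = 11, z = 1.3909, p = 0.164264, fail to reject H0.


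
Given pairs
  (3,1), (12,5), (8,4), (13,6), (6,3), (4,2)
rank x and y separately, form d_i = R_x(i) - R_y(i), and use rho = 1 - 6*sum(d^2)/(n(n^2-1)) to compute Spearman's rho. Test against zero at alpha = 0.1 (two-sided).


Step 1: Rank x and y separately (midranks; no ties here).
rank(x): 3->1, 12->5, 8->4, 13->6, 6->3, 4->2
rank(y): 1->1, 5->5, 4->4, 6->6, 3->3, 2->2
Step 2: d_i = R_x(i) - R_y(i); compute d_i^2.
  (1-1)^2=0, (5-5)^2=0, (4-4)^2=0, (6-6)^2=0, (3-3)^2=0, (2-2)^2=0
sum(d^2) = 0.
Step 3: rho = 1 - 6*0 / (6*(6^2 - 1)) = 1 - 0/210 = 1.000000.
Step 5: Two-sided p-value from the t-distribution with 4 df = 0.000000.
Step 6: alpha = 0.1. reject H0.

rho = 1.0000, p = 0.000000, reject H0 at alpha = 0.1.


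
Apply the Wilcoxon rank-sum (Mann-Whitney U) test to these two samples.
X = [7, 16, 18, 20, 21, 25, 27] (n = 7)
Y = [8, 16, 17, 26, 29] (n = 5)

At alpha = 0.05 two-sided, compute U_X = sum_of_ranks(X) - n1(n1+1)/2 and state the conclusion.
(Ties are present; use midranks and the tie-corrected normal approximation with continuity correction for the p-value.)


Step 1: Combine and sort all 12 observations; assign midranks.
sorted (value, group): (7,X), (8,Y), (16,X), (16,Y), (17,Y), (18,X), (20,X), (21,X), (25,X), (26,Y), (27,X), (29,Y)
ranks: 7->1, 8->2, 16->3.5, 16->3.5, 17->5, 18->6, 20->7, 21->8, 25->9, 26->10, 27->11, 29->12
Step 2: Rank sum for X: R1 = 1 + 3.5 + 6 + 7 + 8 + 9 + 11 = 45.5.
Step 3: U_X = R1 - n1(n1+1)/2 = 45.5 - 7*8/2 = 45.5 - 28 = 17.5.
       U_Y = n1*n2 - U_X = 35 - 17.5 = 17.5.
Step 4: Ties are present, so use the tie-corrected normal approximation (with continuity correction) for the p-value.
Step 5: p-value = 1.000000; compare to alpha = 0.05. fail to reject H0.

U_X = 17.5, p = 1.000000, fail to reject H0 at alpha = 0.05.


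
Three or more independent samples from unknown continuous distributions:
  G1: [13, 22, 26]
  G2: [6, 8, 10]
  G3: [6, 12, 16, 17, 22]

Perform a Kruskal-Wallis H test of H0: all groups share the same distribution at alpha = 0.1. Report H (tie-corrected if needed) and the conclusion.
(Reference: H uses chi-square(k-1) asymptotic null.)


Step 1: Combine all N = 11 observations and assign midranks.
sorted (value, group, rank): (6,G2,1.5), (6,G3,1.5), (8,G2,3), (10,G2,4), (12,G3,5), (13,G1,6), (16,G3,7), (17,G3,8), (22,G1,9.5), (22,G3,9.5), (26,G1,11)
Step 2: Sum ranks within each group.
R_1 = 26.5 (n_1 = 3)
R_2 = 8.5 (n_2 = 3)
R_3 = 31 (n_3 = 5)
Step 3: H = 12/(N(N+1)) * sum(R_i^2/n_i) - 3(N+1)
     = 12/(11*12) * (26.5^2/3 + 8.5^2/3 + 31^2/5) - 3*12
     = 0.090909 * 450.367 - 36
     = 4.942424.
Step 4: Ties present; correction factor C = 1 - 12/(11^3 - 11) = 0.990909. Corrected H = 4.942424 / 0.990909 = 4.987768.
Step 5: Under H0, H ~ chi^2(2); p-value = 0.082589.
Step 6: alpha = 0.1. reject H0.

H = 4.9878, df = 2, p = 0.082589, reject H0.


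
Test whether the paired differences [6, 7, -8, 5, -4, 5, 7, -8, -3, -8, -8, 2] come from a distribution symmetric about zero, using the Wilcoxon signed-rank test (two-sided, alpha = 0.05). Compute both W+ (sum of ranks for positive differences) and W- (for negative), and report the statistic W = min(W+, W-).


Step 1: Drop any zero differences (none here) and take |d_i|.
|d| = [6, 7, 8, 5, 4, 5, 7, 8, 3, 8, 8, 2]
Step 2: Midrank |d_i| (ties get averaged ranks).
ranks: |6|->6, |7|->7.5, |8|->10.5, |5|->4.5, |4|->3, |5|->4.5, |7|->7.5, |8|->10.5, |3|->2, |8|->10.5, |8|->10.5, |2|->1
Step 3: Attach original signs; sum ranks with positive sign and with negative sign.
W+ = 6 + 7.5 + 4.5 + 4.5 + 7.5 + 1 = 31
W- = 10.5 + 3 + 10.5 + 2 + 10.5 + 10.5 = 47
(Check: W+ + W- = 78 should equal n(n+1)/2 = 78.)
Step 4: Test statistic W = min(W+, W-) = 31.
Step 5: Ties in |d|, so use the tie-corrected normal approximation.
        E[W] = n(n+1)/4 = 12*13/4 = 39.
        Tie groups: |d|=5 (t=2), |d|=7 (t=2), |d|=8 (t=4); sum(t^3 - t) = 72.
        Var[W] = n(n+1)(2n+1)/24 - sum(t^3-t)/48 = 3900/24 - 72/48 = 161.
        z = (W - E[W]) / sqrt(Var[W]) = (31 - 39) / 12.6886 = -0.6305.
        Two-sided p = 2*Phi(z) = 0.528375.
Step 6: alpha = 0.05. fail to reject H0.

W+ = 31, W- = 47, W = min = 31, p = 0.528375, fail to reject H0.


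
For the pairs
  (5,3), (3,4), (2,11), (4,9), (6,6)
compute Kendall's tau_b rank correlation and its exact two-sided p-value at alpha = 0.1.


Step 1: Enumerate the 10 unordered pairs (i,j) with i<j and classify each by sign(x_j-x_i) * sign(y_j-y_i).
  (1,2):dx=-2,dy=+1->D; (1,3):dx=-3,dy=+8->D; (1,4):dx=-1,dy=+6->D; (1,5):dx=+1,dy=+3->C
  (2,3):dx=-1,dy=+7->D; (2,4):dx=+1,dy=+5->C; (2,5):dx=+3,dy=+2->C; (3,4):dx=+2,dy=-2->D
  (3,5):dx=+4,dy=-5->D; (4,5):dx=+2,dy=-3->D
Step 2: C = 3, D = 7, total pairs = 10.
Step 3: tau = (C - D)/(n(n-1)/2) = (3 - 7)/10 = -0.400000.
Step 4: Exact two-sided p-value (enumerate n! = 120 permutations of y under H0): p = 0.483333.
Step 5: alpha = 0.1. fail to reject H0.

tau_b = -0.4000 (C=3, D=7), p = 0.483333, fail to reject H0.


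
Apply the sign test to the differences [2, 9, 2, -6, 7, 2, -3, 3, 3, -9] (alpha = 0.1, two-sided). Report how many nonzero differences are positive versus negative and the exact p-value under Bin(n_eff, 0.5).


Step 1: Discard zero differences. Original n = 10; n_eff = number of nonzero differences = 10.
Nonzero differences (with sign): +2, +9, +2, -6, +7, +2, -3, +3, +3, -9
Step 2: Count signs: positive = 7, negative = 3.
Step 3: Under H0: P(positive) = 0.5, so the number of positives S ~ Bin(10, 0.5).
Step 4: Two-sided exact p-value = sum of Bin(10,0.5) probabilities at or below the observed probability = 0.343750.
Step 5: alpha = 0.1. fail to reject H0.

n_eff = 10, pos = 7, neg = 3, p = 0.343750, fail to reject H0.


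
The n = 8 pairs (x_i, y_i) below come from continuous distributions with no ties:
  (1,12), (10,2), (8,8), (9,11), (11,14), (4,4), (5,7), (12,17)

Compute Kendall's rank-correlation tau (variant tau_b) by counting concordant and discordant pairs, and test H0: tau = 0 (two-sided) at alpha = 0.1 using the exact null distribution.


Step 1: Enumerate the 28 unordered pairs (i,j) with i<j and classify each by sign(x_j-x_i) * sign(y_j-y_i).
  (1,2):dx=+9,dy=-10->D; (1,3):dx=+7,dy=-4->D; (1,4):dx=+8,dy=-1->D; (1,5):dx=+10,dy=+2->C
  (1,6):dx=+3,dy=-8->D; (1,7):dx=+4,dy=-5->D; (1,8):dx=+11,dy=+5->C; (2,3):dx=-2,dy=+6->D
  (2,4):dx=-1,dy=+9->D; (2,5):dx=+1,dy=+12->C; (2,6):dx=-6,dy=+2->D; (2,7):dx=-5,dy=+5->D
  (2,8):dx=+2,dy=+15->C; (3,4):dx=+1,dy=+3->C; (3,5):dx=+3,dy=+6->C; (3,6):dx=-4,dy=-4->C
  (3,7):dx=-3,dy=-1->C; (3,8):dx=+4,dy=+9->C; (4,5):dx=+2,dy=+3->C; (4,6):dx=-5,dy=-7->C
  (4,7):dx=-4,dy=-4->C; (4,8):dx=+3,dy=+6->C; (5,6):dx=-7,dy=-10->C; (5,7):dx=-6,dy=-7->C
  (5,8):dx=+1,dy=+3->C; (6,7):dx=+1,dy=+3->C; (6,8):dx=+8,dy=+13->C; (7,8):dx=+7,dy=+10->C
Step 2: C = 19, D = 9, total pairs = 28.
Step 3: tau = (C - D)/(n(n-1)/2) = (19 - 9)/28 = 0.357143.
Step 4: Exact two-sided p-value (enumerate n! = 40320 permutations of y under H0): p = 0.275099.
Step 5: alpha = 0.1. fail to reject H0.

tau_b = 0.3571 (C=19, D=9), p = 0.275099, fail to reject H0.


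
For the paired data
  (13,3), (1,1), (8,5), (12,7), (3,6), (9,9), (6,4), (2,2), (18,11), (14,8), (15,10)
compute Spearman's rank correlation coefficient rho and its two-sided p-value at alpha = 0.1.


Step 1: Rank x and y separately (midranks; no ties here).
rank(x): 13->8, 1->1, 8->5, 12->7, 3->3, 9->6, 6->4, 2->2, 18->11, 14->9, 15->10
rank(y): 3->3, 1->1, 5->5, 7->7, 6->6, 9->9, 4->4, 2->2, 11->11, 8->8, 10->10
Step 2: d_i = R_x(i) - R_y(i); compute d_i^2.
  (8-3)^2=25, (1-1)^2=0, (5-5)^2=0, (7-7)^2=0, (3-6)^2=9, (6-9)^2=9, (4-4)^2=0, (2-2)^2=0, (11-11)^2=0, (9-8)^2=1, (10-10)^2=0
sum(d^2) = 44.
Step 3: rho = 1 - 6*44 / (11*(11^2 - 1)) = 1 - 264/1320 = 0.800000.
Step 4: Under H0, t = rho * sqrt((n-2)/(1-rho^2)) = 4.0000 ~ t(9).
Step 5: Two-sided p-value from the t-distribution with 9 df = 0.003110.
Step 6: alpha = 0.1. reject H0.

rho = 0.8000, p = 0.003110, reject H0 at alpha = 0.1.


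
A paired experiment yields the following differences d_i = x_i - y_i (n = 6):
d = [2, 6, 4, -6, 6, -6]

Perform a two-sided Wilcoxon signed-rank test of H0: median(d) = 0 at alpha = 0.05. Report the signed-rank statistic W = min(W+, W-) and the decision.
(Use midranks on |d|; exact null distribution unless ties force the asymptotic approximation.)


Step 1: Drop any zero differences (none here) and take |d_i|.
|d| = [2, 6, 4, 6, 6, 6]
Step 2: Midrank |d_i| (ties get averaged ranks).
ranks: |2|->1, |6|->4.5, |4|->2, |6|->4.5, |6|->4.5, |6|->4.5
Step 3: Attach original signs; sum ranks with positive sign and with negative sign.
W+ = 1 + 4.5 + 2 + 4.5 = 12
W- = 4.5 + 4.5 = 9
(Check: W+ + W- = 21 should equal n(n+1)/2 = 21.)
Step 4: Test statistic W = min(W+, W-) = 9.
Step 5: Ties in |d|, so use the tie-corrected normal approximation.
        E[W] = n(n+1)/4 = 6*7/4 = 10.5.
        Tie groups: |d|=6 (t=4); sum(t^3 - t) = 60.
        Var[W] = n(n+1)(2n+1)/24 - sum(t^3-t)/48 = 546/24 - 60/48 = 21.5.
        z = (W - E[W]) / sqrt(Var[W]) = (9 - 10.5) / 4.6368 = -0.3235.
        Two-sided p = 2*Phi(z) = 0.746318.
Step 6: alpha = 0.05. fail to reject H0.

W+ = 12, W- = 9, W = min = 9, p = 0.746318, fail to reject H0.


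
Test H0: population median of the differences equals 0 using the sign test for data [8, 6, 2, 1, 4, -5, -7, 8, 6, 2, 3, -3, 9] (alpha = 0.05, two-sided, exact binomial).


Step 1: Discard zero differences. Original n = 13; n_eff = number of nonzero differences = 13.
Nonzero differences (with sign): +8, +6, +2, +1, +4, -5, -7, +8, +6, +2, +3, -3, +9
Step 2: Count signs: positive = 10, negative = 3.
Step 3: Under H0: P(positive) = 0.5, so the number of positives S ~ Bin(13, 0.5).
Step 4: Two-sided exact p-value = sum of Bin(13,0.5) probabilities at or below the observed probability = 0.092285.
Step 5: alpha = 0.05. fail to reject H0.

n_eff = 13, pos = 10, neg = 3, p = 0.092285, fail to reject H0.


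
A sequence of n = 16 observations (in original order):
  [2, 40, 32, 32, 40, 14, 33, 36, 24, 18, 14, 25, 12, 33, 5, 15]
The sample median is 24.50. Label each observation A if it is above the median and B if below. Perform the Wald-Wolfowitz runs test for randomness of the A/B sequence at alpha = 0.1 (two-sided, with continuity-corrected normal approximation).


Step 1: Compute median = 24.50; label A = above, B = below.
Labels in order: BAAAABAABBBABABB  (n_A = 8, n_B = 8)
Step 2: Count runs R = 9.
Step 3: Under H0 (random ordering), E[R] = 2*n_A*n_B/(n_A+n_B) + 1 = 2*8*8/16 + 1 = 9.0000.
        Var[R] = 2*n_A*n_B*(2*n_A*n_B - n_A - n_B) / ((n_A+n_B)^2 * (n_A+n_B-1)) = 14336/3840 = 3.7333.
        SD[R] = 1.9322.
Step 4: R = E[R], so z = 0 with no continuity correction.
Step 5: Two-sided p-value via normal approximation = 2*(1 - Phi(|z|)) = 1.000000.
Step 6: alpha = 0.1. fail to reject H0.

R = 9, z = 0.0000, p = 1.000000, fail to reject H0.


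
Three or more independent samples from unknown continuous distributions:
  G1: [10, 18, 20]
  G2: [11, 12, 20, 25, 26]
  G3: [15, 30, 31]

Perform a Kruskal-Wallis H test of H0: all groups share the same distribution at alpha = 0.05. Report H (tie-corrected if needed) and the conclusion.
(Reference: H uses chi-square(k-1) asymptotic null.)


Step 1: Combine all N = 11 observations and assign midranks.
sorted (value, group, rank): (10,G1,1), (11,G2,2), (12,G2,3), (15,G3,4), (18,G1,5), (20,G1,6.5), (20,G2,6.5), (25,G2,8), (26,G2,9), (30,G3,10), (31,G3,11)
Step 2: Sum ranks within each group.
R_1 = 12.5 (n_1 = 3)
R_2 = 28.5 (n_2 = 5)
R_3 = 25 (n_3 = 3)
Step 3: H = 12/(N(N+1)) * sum(R_i^2/n_i) - 3(N+1)
     = 12/(11*12) * (12.5^2/3 + 28.5^2/5 + 25^2/3) - 3*12
     = 0.090909 * 422.867 - 36
     = 2.442424.
Step 4: Ties present; correction factor C = 1 - 6/(11^3 - 11) = 0.995455. Corrected H = 2.442424 / 0.995455 = 2.453577.
Step 5: Under H0, H ~ chi^2(2); p-value = 0.293233.
Step 6: alpha = 0.05. fail to reject H0.

H = 2.4536, df = 2, p = 0.293233, fail to reject H0.


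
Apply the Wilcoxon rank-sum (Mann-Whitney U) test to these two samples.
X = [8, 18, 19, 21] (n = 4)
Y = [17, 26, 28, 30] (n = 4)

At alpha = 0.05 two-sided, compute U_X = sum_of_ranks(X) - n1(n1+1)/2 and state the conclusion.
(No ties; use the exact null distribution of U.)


Step 1: Combine and sort all 8 observations; assign midranks.
sorted (value, group): (8,X), (17,Y), (18,X), (19,X), (21,X), (26,Y), (28,Y), (30,Y)
ranks: 8->1, 17->2, 18->3, 19->4, 21->5, 26->6, 28->7, 30->8
Step 2: Rank sum for X: R1 = 1 + 3 + 4 + 5 = 13.
Step 3: U_X = R1 - n1(n1+1)/2 = 13 - 4*5/2 = 13 - 10 = 3.
       U_Y = n1*n2 - U_X = 16 - 3 = 13.
Step 4: No ties, so the exact null distribution of U (based on enumerating the C(8,4) = 70 equally likely rank assignments) gives the two-sided p-value.
Step 5: p-value = 0.200000; compare to alpha = 0.05. fail to reject H0.

U_X = 3, p = 0.200000, fail to reject H0 at alpha = 0.05.


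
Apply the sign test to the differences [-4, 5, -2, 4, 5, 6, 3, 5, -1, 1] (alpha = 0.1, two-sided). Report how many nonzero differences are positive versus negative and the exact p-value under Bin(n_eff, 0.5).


Step 1: Discard zero differences. Original n = 10; n_eff = number of nonzero differences = 10.
Nonzero differences (with sign): -4, +5, -2, +4, +5, +6, +3, +5, -1, +1
Step 2: Count signs: positive = 7, negative = 3.
Step 3: Under H0: P(positive) = 0.5, so the number of positives S ~ Bin(10, 0.5).
Step 4: Two-sided exact p-value = sum of Bin(10,0.5) probabilities at or below the observed probability = 0.343750.
Step 5: alpha = 0.1. fail to reject H0.

n_eff = 10, pos = 7, neg = 3, p = 0.343750, fail to reject H0.


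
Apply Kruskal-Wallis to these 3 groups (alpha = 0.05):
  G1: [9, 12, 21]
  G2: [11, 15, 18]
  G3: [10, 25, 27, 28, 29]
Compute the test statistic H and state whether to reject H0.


Step 1: Combine all N = 11 observations and assign midranks.
sorted (value, group, rank): (9,G1,1), (10,G3,2), (11,G2,3), (12,G1,4), (15,G2,5), (18,G2,6), (21,G1,7), (25,G3,8), (27,G3,9), (28,G3,10), (29,G3,11)
Step 2: Sum ranks within each group.
R_1 = 12 (n_1 = 3)
R_2 = 14 (n_2 = 3)
R_3 = 40 (n_3 = 5)
Step 3: H = 12/(N(N+1)) * sum(R_i^2/n_i) - 3(N+1)
     = 12/(11*12) * (12^2/3 + 14^2/3 + 40^2/5) - 3*12
     = 0.090909 * 433.333 - 36
     = 3.393939.
Step 4: No ties, so H is used without correction.
Step 5: Under H0, H ~ chi^2(2); p-value = 0.183238.
Step 6: alpha = 0.05. fail to reject H0.

H = 3.3939, df = 2, p = 0.183238, fail to reject H0.


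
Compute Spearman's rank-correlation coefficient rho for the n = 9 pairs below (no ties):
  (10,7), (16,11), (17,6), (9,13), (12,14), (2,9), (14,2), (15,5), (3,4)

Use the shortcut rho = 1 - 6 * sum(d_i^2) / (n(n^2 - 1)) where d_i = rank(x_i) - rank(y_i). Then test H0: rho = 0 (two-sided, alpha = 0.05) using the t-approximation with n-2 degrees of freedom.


Step 1: Rank x and y separately (midranks; no ties here).
rank(x): 10->4, 16->8, 17->9, 9->3, 12->5, 2->1, 14->6, 15->7, 3->2
rank(y): 7->5, 11->7, 6->4, 13->8, 14->9, 9->6, 2->1, 5->3, 4->2
Step 2: d_i = R_x(i) - R_y(i); compute d_i^2.
  (4-5)^2=1, (8-7)^2=1, (9-4)^2=25, (3-8)^2=25, (5-9)^2=16, (1-6)^2=25, (6-1)^2=25, (7-3)^2=16, (2-2)^2=0
sum(d^2) = 134.
Step 3: rho = 1 - 6*134 / (9*(9^2 - 1)) = 1 - 804/720 = -0.116667.
Step 4: Under H0, t = rho * sqrt((n-2)/(1-rho^2)) = -0.3108 ~ t(7).
Step 5: Two-sided p-value from the t-distribution with 7 df = 0.765008.
Step 6: alpha = 0.05. fail to reject H0.

rho = -0.1167, p = 0.765008, fail to reject H0 at alpha = 0.05.


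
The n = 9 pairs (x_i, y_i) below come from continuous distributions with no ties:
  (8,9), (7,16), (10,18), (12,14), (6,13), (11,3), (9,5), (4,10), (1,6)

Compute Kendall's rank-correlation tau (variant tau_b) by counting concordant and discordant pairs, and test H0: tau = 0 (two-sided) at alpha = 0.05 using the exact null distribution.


Step 1: Enumerate the 36 unordered pairs (i,j) with i<j and classify each by sign(x_j-x_i) * sign(y_j-y_i).
  (1,2):dx=-1,dy=+7->D; (1,3):dx=+2,dy=+9->C; (1,4):dx=+4,dy=+5->C; (1,5):dx=-2,dy=+4->D
  (1,6):dx=+3,dy=-6->D; (1,7):dx=+1,dy=-4->D; (1,8):dx=-4,dy=+1->D; (1,9):dx=-7,dy=-3->C
  (2,3):dx=+3,dy=+2->C; (2,4):dx=+5,dy=-2->D; (2,5):dx=-1,dy=-3->C; (2,6):dx=+4,dy=-13->D
  (2,7):dx=+2,dy=-11->D; (2,8):dx=-3,dy=-6->C; (2,9):dx=-6,dy=-10->C; (3,4):dx=+2,dy=-4->D
  (3,5):dx=-4,dy=-5->C; (3,6):dx=+1,dy=-15->D; (3,7):dx=-1,dy=-13->C; (3,8):dx=-6,dy=-8->C
  (3,9):dx=-9,dy=-12->C; (4,5):dx=-6,dy=-1->C; (4,6):dx=-1,dy=-11->C; (4,7):dx=-3,dy=-9->C
  (4,8):dx=-8,dy=-4->C; (4,9):dx=-11,dy=-8->C; (5,6):dx=+5,dy=-10->D; (5,7):dx=+3,dy=-8->D
  (5,8):dx=-2,dy=-3->C; (5,9):dx=-5,dy=-7->C; (6,7):dx=-2,dy=+2->D; (6,8):dx=-7,dy=+7->D
  (6,9):dx=-10,dy=+3->D; (7,8):dx=-5,dy=+5->D; (7,9):dx=-8,dy=+1->D; (8,9):dx=-3,dy=-4->C
Step 2: C = 19, D = 17, total pairs = 36.
Step 3: tau = (C - D)/(n(n-1)/2) = (19 - 17)/36 = 0.055556.
Step 4: Exact two-sided p-value (enumerate n! = 362880 permutations of y under H0): p = 0.919455.
Step 5: alpha = 0.05. fail to reject H0.

tau_b = 0.0556 (C=19, D=17), p = 0.919455, fail to reject H0.


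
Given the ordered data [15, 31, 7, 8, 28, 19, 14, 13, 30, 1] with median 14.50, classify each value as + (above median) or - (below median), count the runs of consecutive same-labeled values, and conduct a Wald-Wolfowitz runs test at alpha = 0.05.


Step 1: Compute median = 14.50; label A = above, B = below.
Labels in order: AABBAABBAB  (n_A = 5, n_B = 5)
Step 2: Count runs R = 6.
Step 3: Under H0 (random ordering), E[R] = 2*n_A*n_B/(n_A+n_B) + 1 = 2*5*5/10 + 1 = 6.0000.
        Var[R] = 2*n_A*n_B*(2*n_A*n_B - n_A - n_B) / ((n_A+n_B)^2 * (n_A+n_B-1)) = 2000/900 = 2.2222.
        SD[R] = 1.4907.
Step 4: R = E[R], so z = 0 with no continuity correction.
Step 5: Two-sided p-value via normal approximation = 2*(1 - Phi(|z|)) = 1.000000.
Step 6: alpha = 0.05. fail to reject H0.

R = 6, z = 0.0000, p = 1.000000, fail to reject H0.


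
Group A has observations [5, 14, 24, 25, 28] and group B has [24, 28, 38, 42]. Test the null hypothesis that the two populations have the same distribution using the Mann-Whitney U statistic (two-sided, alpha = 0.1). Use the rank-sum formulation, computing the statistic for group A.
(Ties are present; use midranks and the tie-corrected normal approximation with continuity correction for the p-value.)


Step 1: Combine and sort all 9 observations; assign midranks.
sorted (value, group): (5,X), (14,X), (24,X), (24,Y), (25,X), (28,X), (28,Y), (38,Y), (42,Y)
ranks: 5->1, 14->2, 24->3.5, 24->3.5, 25->5, 28->6.5, 28->6.5, 38->8, 42->9
Step 2: Rank sum for X: R1 = 1 + 2 + 3.5 + 5 + 6.5 = 18.
Step 3: U_X = R1 - n1(n1+1)/2 = 18 - 5*6/2 = 18 - 15 = 3.
       U_Y = n1*n2 - U_X = 20 - 3 = 17.
Step 4: Ties are present, so use the tie-corrected normal approximation (with continuity correction) for the p-value.
Step 5: p-value = 0.108361; compare to alpha = 0.1. fail to reject H0.

U_X = 3, p = 0.108361, fail to reject H0 at alpha = 0.1.


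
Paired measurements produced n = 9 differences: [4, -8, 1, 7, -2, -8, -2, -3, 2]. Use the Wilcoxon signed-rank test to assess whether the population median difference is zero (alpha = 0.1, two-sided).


Step 1: Drop any zero differences (none here) and take |d_i|.
|d| = [4, 8, 1, 7, 2, 8, 2, 3, 2]
Step 2: Midrank |d_i| (ties get averaged ranks).
ranks: |4|->6, |8|->8.5, |1|->1, |7|->7, |2|->3, |8|->8.5, |2|->3, |3|->5, |2|->3
Step 3: Attach original signs; sum ranks with positive sign and with negative sign.
W+ = 6 + 1 + 7 + 3 = 17
W- = 8.5 + 3 + 8.5 + 3 + 5 = 28
(Check: W+ + W- = 45 should equal n(n+1)/2 = 45.)
Step 4: Test statistic W = min(W+, W-) = 17.
Step 5: Ties in |d|, so use the tie-corrected normal approximation.
        E[W] = n(n+1)/4 = 9*10/4 = 22.5.
        Tie groups: |d|=2 (t=3), |d|=8 (t=2); sum(t^3 - t) = 30.
        Var[W] = n(n+1)(2n+1)/24 - sum(t^3-t)/48 = 1710/24 - 30/48 = 70.625.
        z = (W - E[W]) / sqrt(Var[W]) = (17 - 22.5) / 8.4039 = -0.6545.
        Two-sided p = 2*Phi(z) = 0.512815.
Step 6: alpha = 0.1. fail to reject H0.

W+ = 17, W- = 28, W = min = 17, p = 0.512815, fail to reject H0.


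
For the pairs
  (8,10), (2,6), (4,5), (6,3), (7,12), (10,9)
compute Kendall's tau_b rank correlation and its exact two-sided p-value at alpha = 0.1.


Step 1: Enumerate the 15 unordered pairs (i,j) with i<j and classify each by sign(x_j-x_i) * sign(y_j-y_i).
  (1,2):dx=-6,dy=-4->C; (1,3):dx=-4,dy=-5->C; (1,4):dx=-2,dy=-7->C; (1,5):dx=-1,dy=+2->D
  (1,6):dx=+2,dy=-1->D; (2,3):dx=+2,dy=-1->D; (2,4):dx=+4,dy=-3->D; (2,5):dx=+5,dy=+6->C
  (2,6):dx=+8,dy=+3->C; (3,4):dx=+2,dy=-2->D; (3,5):dx=+3,dy=+7->C; (3,6):dx=+6,dy=+4->C
  (4,5):dx=+1,dy=+9->C; (4,6):dx=+4,dy=+6->C; (5,6):dx=+3,dy=-3->D
Step 2: C = 9, D = 6, total pairs = 15.
Step 3: tau = (C - D)/(n(n-1)/2) = (9 - 6)/15 = 0.200000.
Step 4: Exact two-sided p-value (enumerate n! = 720 permutations of y under H0): p = 0.719444.
Step 5: alpha = 0.1. fail to reject H0.

tau_b = 0.2000 (C=9, D=6), p = 0.719444, fail to reject H0.


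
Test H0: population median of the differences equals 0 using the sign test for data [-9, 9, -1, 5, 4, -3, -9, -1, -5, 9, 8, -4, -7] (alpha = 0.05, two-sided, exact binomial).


Step 1: Discard zero differences. Original n = 13; n_eff = number of nonzero differences = 13.
Nonzero differences (with sign): -9, +9, -1, +5, +4, -3, -9, -1, -5, +9, +8, -4, -7
Step 2: Count signs: positive = 5, negative = 8.
Step 3: Under H0: P(positive) = 0.5, so the number of positives S ~ Bin(13, 0.5).
Step 4: Two-sided exact p-value = sum of Bin(13,0.5) probabilities at or below the observed probability = 0.581055.
Step 5: alpha = 0.05. fail to reject H0.

n_eff = 13, pos = 5, neg = 8, p = 0.581055, fail to reject H0.


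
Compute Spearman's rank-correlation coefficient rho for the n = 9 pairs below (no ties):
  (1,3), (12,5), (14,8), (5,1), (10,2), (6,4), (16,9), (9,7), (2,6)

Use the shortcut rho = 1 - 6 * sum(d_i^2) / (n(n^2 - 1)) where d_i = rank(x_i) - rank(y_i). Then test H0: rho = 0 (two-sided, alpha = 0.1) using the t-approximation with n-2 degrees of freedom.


Step 1: Rank x and y separately (midranks; no ties here).
rank(x): 1->1, 12->7, 14->8, 5->3, 10->6, 6->4, 16->9, 9->5, 2->2
rank(y): 3->3, 5->5, 8->8, 1->1, 2->2, 4->4, 9->9, 7->7, 6->6
Step 2: d_i = R_x(i) - R_y(i); compute d_i^2.
  (1-3)^2=4, (7-5)^2=4, (8-8)^2=0, (3-1)^2=4, (6-2)^2=16, (4-4)^2=0, (9-9)^2=0, (5-7)^2=4, (2-6)^2=16
sum(d^2) = 48.
Step 3: rho = 1 - 6*48 / (9*(9^2 - 1)) = 1 - 288/720 = 0.600000.
Step 4: Under H0, t = rho * sqrt((n-2)/(1-rho^2)) = 1.9843 ~ t(7).
Step 5: Two-sided p-value from the t-distribution with 7 df = 0.087623.
Step 6: alpha = 0.1. reject H0.

rho = 0.6000, p = 0.087623, reject H0 at alpha = 0.1.


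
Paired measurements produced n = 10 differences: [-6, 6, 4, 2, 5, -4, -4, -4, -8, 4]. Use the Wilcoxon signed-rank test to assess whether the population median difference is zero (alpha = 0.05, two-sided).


Step 1: Drop any zero differences (none here) and take |d_i|.
|d| = [6, 6, 4, 2, 5, 4, 4, 4, 8, 4]
Step 2: Midrank |d_i| (ties get averaged ranks).
ranks: |6|->8.5, |6|->8.5, |4|->4, |2|->1, |5|->7, |4|->4, |4|->4, |4|->4, |8|->10, |4|->4
Step 3: Attach original signs; sum ranks with positive sign and with negative sign.
W+ = 8.5 + 4 + 1 + 7 + 4 = 24.5
W- = 8.5 + 4 + 4 + 4 + 10 = 30.5
(Check: W+ + W- = 55 should equal n(n+1)/2 = 55.)
Step 4: Test statistic W = min(W+, W-) = 24.5.
Step 5: Ties in |d|, so use the tie-corrected normal approximation.
        E[W] = n(n+1)/4 = 10*11/4 = 27.5.
        Tie groups: |d|=4 (t=5), |d|=6 (t=2); sum(t^3 - t) = 126.
        Var[W] = n(n+1)(2n+1)/24 - sum(t^3-t)/48 = 2310/24 - 126/48 = 93.625.
        z = (W - E[W]) / sqrt(Var[W]) = (24.5 - 27.5) / 9.6760 = -0.3100.
        Two-sided p = 2*Phi(z) = 0.756526.
Step 6: alpha = 0.05. fail to reject H0.

W+ = 24.5, W- = 30.5, W = min = 24.5, p = 0.756526, fail to reject H0.


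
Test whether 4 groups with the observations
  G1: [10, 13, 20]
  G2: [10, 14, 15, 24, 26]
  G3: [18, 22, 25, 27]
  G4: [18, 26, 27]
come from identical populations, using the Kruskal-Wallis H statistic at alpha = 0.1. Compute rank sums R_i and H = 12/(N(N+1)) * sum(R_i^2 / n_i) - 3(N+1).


Step 1: Combine all N = 15 observations and assign midranks.
sorted (value, group, rank): (10,G1,1.5), (10,G2,1.5), (13,G1,3), (14,G2,4), (15,G2,5), (18,G3,6.5), (18,G4,6.5), (20,G1,8), (22,G3,9), (24,G2,10), (25,G3,11), (26,G2,12.5), (26,G4,12.5), (27,G3,14.5), (27,G4,14.5)
Step 2: Sum ranks within each group.
R_1 = 12.5 (n_1 = 3)
R_2 = 33 (n_2 = 5)
R_3 = 41 (n_3 = 4)
R_4 = 33.5 (n_4 = 3)
Step 3: H = 12/(N(N+1)) * sum(R_i^2/n_i) - 3(N+1)
     = 12/(15*16) * (12.5^2/3 + 33^2/5 + 41^2/4 + 33.5^2/3) - 3*16
     = 0.050000 * 1064.22 - 48
     = 5.210833.
Step 4: Ties present; correction factor C = 1 - 24/(15^3 - 15) = 0.992857. Corrected H = 5.210833 / 0.992857 = 5.248321.
Step 5: Under H0, H ~ chi^2(3); p-value = 0.154491.
Step 6: alpha = 0.1. fail to reject H0.

H = 5.2483, df = 3, p = 0.154491, fail to reject H0.


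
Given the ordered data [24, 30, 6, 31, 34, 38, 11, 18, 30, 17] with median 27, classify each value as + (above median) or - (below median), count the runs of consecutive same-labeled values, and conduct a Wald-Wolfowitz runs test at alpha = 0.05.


Step 1: Compute median = 27; label A = above, B = below.
Labels in order: BABAAABBAB  (n_A = 5, n_B = 5)
Step 2: Count runs R = 7.
Step 3: Under H0 (random ordering), E[R] = 2*n_A*n_B/(n_A+n_B) + 1 = 2*5*5/10 + 1 = 6.0000.
        Var[R] = 2*n_A*n_B*(2*n_A*n_B - n_A - n_B) / ((n_A+n_B)^2 * (n_A+n_B-1)) = 2000/900 = 2.2222.
        SD[R] = 1.4907.
Step 4: Continuity-corrected z = (R - 0.5 - E[R]) / SD[R] = (7 - 0.5 - 6.0000) / 1.4907 = 0.3354.
Step 5: Two-sided p-value via normal approximation = 2*(1 - Phi(|z|)) = 0.737316.
Step 6: alpha = 0.05. fail to reject H0.

R = 7, z = 0.3354, p = 0.737316, fail to reject H0.
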